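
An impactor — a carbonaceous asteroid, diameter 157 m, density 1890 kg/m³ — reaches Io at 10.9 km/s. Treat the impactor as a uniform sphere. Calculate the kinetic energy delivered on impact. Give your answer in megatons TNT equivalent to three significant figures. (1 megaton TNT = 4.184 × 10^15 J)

E ≈ 54.4 Mt TNT

v = 10900 m/s.
Mass m = (π/6) ρ d³ = (π/6) × 1890 × (157)³ = 3.830 × 10^9 kg
E = ½ m v² = 0.5 × 3.830 × 10^9 × (10900)² = 2.275 × 10^17 J
   = 2.275 × 10^17 / 4.184×10^15 = 54.37 Mt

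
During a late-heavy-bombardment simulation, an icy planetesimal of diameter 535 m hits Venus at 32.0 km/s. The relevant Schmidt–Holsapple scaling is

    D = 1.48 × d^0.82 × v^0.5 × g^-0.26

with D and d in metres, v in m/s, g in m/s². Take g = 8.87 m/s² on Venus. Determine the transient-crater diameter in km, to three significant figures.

In SI units: v = 32000 m/s.
d^0.82 = 535^0.82 = 172.7
v^0.5 = 32000^0.5 = 178.9
g^-0.26 = 8.87^-0.26 = 0.5669
D = 1.48 × 172.7 × 178.9 × 0.5669 = 25922 m
   = 25.92 km

D ≈ 25.9 km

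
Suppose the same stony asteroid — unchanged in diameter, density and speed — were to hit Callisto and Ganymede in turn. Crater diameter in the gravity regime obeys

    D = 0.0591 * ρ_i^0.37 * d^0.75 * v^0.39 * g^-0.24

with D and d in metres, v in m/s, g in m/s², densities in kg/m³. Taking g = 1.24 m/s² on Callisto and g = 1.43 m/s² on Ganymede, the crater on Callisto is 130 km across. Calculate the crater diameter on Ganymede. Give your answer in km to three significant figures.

All impactor-dependent factors cancel in the ratio, leaving D_Ganymede/D_Callisto = (g_Ganymede/g_Callisto)^-0.24.
(1.43/1.24)^-0.24 = 1.153^-0.24 = 0.9664
D_Ganymede = 0.9664 × 130 km = 126 km

D ≈ 126 km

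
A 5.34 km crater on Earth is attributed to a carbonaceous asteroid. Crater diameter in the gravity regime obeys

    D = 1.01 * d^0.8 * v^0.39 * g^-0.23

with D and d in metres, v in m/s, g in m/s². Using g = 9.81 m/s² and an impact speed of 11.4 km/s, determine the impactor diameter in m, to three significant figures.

Rearranging for d: d = [D / (1.01 · 11400^0.39 · 9.81^-0.23)]^(1/0.8).
D = 5340 m.
11400^0.39 = 38.21
9.81^-0.23 = 0.5914
Denominator = 1.01 × 38.21 × 0.5914 = 22.82
D / 22.82 = 5340 / 22.82 = 234.0
d = 234.0^(1/0.8) = 234.0^1.25 = 915.2 m

d ≈ 915 m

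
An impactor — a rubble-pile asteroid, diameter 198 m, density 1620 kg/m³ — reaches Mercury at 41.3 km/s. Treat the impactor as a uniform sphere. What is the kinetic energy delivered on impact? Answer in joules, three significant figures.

E ≈ 5.62 × 10^18 J

v = 41300 m/s.
Mass m = (π/6) ρ d³ = (π/6) × 1620 × (198)³ = 6.584 × 10^9 kg
E = ½ m v² = 0.5 × 6.584 × 10^9 × (41300)² = 5.615 × 10^18 J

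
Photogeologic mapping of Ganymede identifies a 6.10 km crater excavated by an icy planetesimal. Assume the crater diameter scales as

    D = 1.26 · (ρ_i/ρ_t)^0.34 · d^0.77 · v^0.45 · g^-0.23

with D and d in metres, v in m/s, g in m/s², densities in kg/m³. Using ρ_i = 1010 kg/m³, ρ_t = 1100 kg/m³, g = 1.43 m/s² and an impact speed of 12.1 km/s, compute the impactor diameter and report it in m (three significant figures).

Rearranging for d: d = [D / (1.26 · (1010/1100)^0.34 · 12100^0.45 · 1.43^-0.23)]^(1/0.77).
D = 6100 m.
(1010/1100)^0.34 = 0.9714
12100^0.45 = 68.75
1.43^-0.23 = 0.9210
Denominator = 1.26 × 0.9714 × 68.75 × 0.9210 = 77.50
D / 77.50 = 6100 / 77.50 = 78.71
d = 78.71^(1/0.77) = 78.71^1.2987 = 290.0 m

d ≈ 290 m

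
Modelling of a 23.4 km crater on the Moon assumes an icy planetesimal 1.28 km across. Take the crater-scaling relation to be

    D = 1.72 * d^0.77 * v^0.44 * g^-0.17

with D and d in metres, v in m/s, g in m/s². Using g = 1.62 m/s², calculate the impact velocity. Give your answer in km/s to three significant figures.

v ≈ 10.9 km/s

Rearranging for v: v = [D / (1.72 · 1280^0.77 · 1.62^-0.17)]^(1/0.44).
D = 23400 m.
1280^0.77 = 246.9
1.62^-0.17 = 0.9213
Denominator = 1.72 × 246.9 × 0.9213 = 391.2
D / 391.2 = 23400 / 391.2 = 59.82
v = 59.82^(1/0.44) = 59.82^2.2727 = 10920 m/s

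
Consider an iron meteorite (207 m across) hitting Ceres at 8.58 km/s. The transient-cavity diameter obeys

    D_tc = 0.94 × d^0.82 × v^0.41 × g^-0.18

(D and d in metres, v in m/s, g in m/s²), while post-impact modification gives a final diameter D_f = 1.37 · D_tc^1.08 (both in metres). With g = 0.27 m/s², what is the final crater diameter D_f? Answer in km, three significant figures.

v = 8580 m/s.
d^0.82 = 207^0.82 = 79.27
v^0.41 = 8580^0.41 = 40.99
g^-0.18 = 0.27^-0.18 = 1.266
D_tc = 0.94 × 79.27 × 40.99 × 1.266 = 3867 m
D_f = 1.37 × (3867)^1.08 = 10259 m
     = 10.26 km

D_f ≈ 10.3 km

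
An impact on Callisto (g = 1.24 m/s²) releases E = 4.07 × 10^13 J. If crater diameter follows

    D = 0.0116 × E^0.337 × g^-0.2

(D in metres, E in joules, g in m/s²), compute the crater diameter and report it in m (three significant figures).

E^0.337 = (4.07 × 10^13)^0.337 = 3.859 × 10^4
g^-0.2 = 1.24^-0.2 = 0.9579
D = 0.0116 × 3.859 × 10^4 × 0.9579 = 428.8 m

D ≈ 429 m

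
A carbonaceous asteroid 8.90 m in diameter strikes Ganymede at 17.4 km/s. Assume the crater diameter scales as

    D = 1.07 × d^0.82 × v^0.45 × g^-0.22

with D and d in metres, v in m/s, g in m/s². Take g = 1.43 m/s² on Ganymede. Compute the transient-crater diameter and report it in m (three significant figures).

In SI units: v = 17400 m/s.
d^0.82 = 8.9^0.82 = 6.005
v^0.45 = 17400^0.45 = 80.96
g^-0.22 = 1.43^-0.22 = 0.9243
D = 1.07 × 6.005 × 80.96 × 0.9243 = 480.8 m

D ≈ 481 m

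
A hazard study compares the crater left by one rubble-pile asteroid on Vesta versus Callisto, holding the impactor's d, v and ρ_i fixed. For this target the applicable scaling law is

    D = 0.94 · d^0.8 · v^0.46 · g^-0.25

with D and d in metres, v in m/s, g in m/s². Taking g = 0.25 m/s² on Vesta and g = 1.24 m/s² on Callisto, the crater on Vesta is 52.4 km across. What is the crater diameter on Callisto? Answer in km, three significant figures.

D ≈ 35.1 km

All impactor-dependent factors cancel in the ratio, leaving D_Callisto/D_Vesta = (g_Callisto/g_Vesta)^-0.25.
(1.24/0.25)^-0.25 = 4.960^-0.25 = 0.6701
D_Callisto = 0.6701 × 52.4 km = 35.1 km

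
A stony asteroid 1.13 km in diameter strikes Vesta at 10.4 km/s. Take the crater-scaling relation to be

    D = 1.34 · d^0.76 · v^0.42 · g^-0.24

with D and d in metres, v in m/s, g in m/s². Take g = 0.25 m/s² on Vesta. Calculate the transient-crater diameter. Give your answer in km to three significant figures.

D ≈ 19.0 km

In SI units: d = 1130 m, v = 10400 m/s.
d^0.76 = 1130^0.76 = 209.1
v^0.42 = 10400^0.42 = 48.66
g^-0.24 = 0.25^-0.24 = 1.395
D = 1.34 × 209.1 × 48.66 × 1.395 = 19020 m
   = 19.02 km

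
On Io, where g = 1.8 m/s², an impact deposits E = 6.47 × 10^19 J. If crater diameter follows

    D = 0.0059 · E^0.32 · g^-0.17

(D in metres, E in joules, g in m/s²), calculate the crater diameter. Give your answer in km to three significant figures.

E^0.32 = (6.47 × 10^19)^0.32 = 2.185 × 10^6
g^-0.17 = 1.8^-0.17 = 0.9049
D = 0.0059 × 2.185 × 10^6 × 0.9049 = 11666 m
   = 11.67 km

D ≈ 11.7 km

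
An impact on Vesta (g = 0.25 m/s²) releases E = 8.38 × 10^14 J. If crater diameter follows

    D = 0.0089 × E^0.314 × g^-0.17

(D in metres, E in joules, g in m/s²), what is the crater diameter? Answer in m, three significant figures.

E^0.314 = (8.38 × 10^14)^0.314 = 4.852 × 10^4
g^-0.17 = 0.25^-0.17 = 1.266
D = 0.0089 × 4.852 × 10^4 × 1.266 = 546.7 m

D ≈ 547 m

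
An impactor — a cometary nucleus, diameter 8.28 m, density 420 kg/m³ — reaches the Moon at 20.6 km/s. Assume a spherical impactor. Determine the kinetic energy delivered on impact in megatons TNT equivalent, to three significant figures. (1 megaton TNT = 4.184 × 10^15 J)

v = 20600 m/s.
Mass m = (π/6) ρ d³ = (π/6) × 420 × (8.28)³ = 1.248 × 10^5 kg
E = ½ m v² = 0.5 × 1.248 × 10^5 × (20600)² = 2.648 × 10^13 J
   = 2.648 × 10^13 / 4.184×10^15 = 6.329 × 10^-3 Mt

E ≈ 6.33 × 10^-3 Mt TNT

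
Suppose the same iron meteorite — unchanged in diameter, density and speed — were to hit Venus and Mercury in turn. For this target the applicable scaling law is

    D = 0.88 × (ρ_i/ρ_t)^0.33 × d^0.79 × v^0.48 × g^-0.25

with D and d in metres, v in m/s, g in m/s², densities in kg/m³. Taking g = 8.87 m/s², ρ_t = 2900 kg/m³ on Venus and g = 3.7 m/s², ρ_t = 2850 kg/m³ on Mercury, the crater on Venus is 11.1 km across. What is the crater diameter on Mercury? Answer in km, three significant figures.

D ≈ 13.9 km

The impactor-only factors (d, v, ρ_i) cancel in the ratio, leaving D_Mercury/D_Venus = (g_Mercury/g_Venus)^-0.25 · (ρ_t,Venus/ρ_t,Mercury)^0.33.
(3.7/8.87)^-0.25 = 0.4171^-0.25 = 1.244
(2900/2850)^0.33 = 1.018^0.33 = 1.006
Ratio = 1.244 × 1.006 = 1.251
D_Mercury = 1.251 × 11.1 km = 13.9 km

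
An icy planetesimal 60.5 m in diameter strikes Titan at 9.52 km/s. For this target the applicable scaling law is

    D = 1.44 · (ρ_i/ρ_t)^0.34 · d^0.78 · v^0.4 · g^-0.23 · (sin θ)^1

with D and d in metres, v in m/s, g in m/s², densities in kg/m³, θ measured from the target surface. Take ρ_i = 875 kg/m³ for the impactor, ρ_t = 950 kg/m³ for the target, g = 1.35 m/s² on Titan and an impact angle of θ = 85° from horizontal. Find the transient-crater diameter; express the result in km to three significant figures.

D ≈ 1.25 km

In SI units: v = 9520 m/s.
(ρ_i/ρ_t)^0.34 = (875/950)^0.34 = 0.9724
d^0.78 = 60.5^0.78 = 24.53
v^0.4 = 9520^0.4 = 39.04
g^-0.23 = 1.35^-0.23 = 0.9333
(sin 85°)^1 = 0.9962^1 = 0.9962
D = 1.44 × 0.9724 × 24.53 × 39.04 × 0.9333 × 0.9962 = 1247 m
   = 1.247 km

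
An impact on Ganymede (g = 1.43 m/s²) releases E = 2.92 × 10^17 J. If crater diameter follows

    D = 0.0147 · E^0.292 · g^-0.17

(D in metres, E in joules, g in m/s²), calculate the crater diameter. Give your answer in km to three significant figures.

D ≈ 1.74 km

E^0.292 = (2.92 × 10^17)^0.292 = 1.259 × 10^5
g^-0.17 = 1.43^-0.17 = 0.9410
D = 0.0147 × 1.259 × 10^5 × 0.9410 = 1742 m
   = 1.742 km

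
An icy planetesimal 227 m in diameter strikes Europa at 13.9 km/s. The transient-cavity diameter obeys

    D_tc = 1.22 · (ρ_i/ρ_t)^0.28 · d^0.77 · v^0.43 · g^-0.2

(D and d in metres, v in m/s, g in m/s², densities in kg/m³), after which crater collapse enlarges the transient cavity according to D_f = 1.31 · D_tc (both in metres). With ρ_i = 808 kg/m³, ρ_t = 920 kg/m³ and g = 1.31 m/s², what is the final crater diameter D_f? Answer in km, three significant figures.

D_f ≈ 5.75 km

v = 13900 m/s.
(ρ_i/ρ_t)^0.28 = (808/920)^0.28 = 0.9643
d^0.77 = 227^0.77 = 65.18
v^0.43 = 13900^0.43 = 60.46
g^-0.2 = 1.31^-0.2 = 0.9474
D_tc = 1.22 × 0.9643 × 65.18 × 60.46 × 0.9474 = 4392 m
D_f = 1.31 × 4392 = 5754 m
     = 5.754 km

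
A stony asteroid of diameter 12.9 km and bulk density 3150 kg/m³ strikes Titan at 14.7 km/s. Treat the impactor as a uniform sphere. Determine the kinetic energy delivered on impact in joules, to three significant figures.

E ≈ 3.83 × 10^23 J

d = 12900 m; v = 14700 m/s.
Mass m = (π/6) ρ d³ = (π/6) × 3150 × (12900)³ = 3.541 × 10^15 kg
E = ½ m v² = 0.5 × 3.541 × 10^15 × (14700)² = 3.826 × 10^23 J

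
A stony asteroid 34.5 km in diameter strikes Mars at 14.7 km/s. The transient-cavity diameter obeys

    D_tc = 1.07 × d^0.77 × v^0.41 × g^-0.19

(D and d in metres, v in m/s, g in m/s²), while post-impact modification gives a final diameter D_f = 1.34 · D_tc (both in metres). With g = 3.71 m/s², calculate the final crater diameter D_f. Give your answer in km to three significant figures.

In SI: d = 34500 m, v = 14700 m/s.
d^0.77 = 34500^0.77 = 3120
v^0.41 = 14700^0.41 = 51.12
g^-0.19 = 3.71^-0.19 = 0.7795
D_tc = 1.07 × 3120 × 51.12 × 0.7795 = 1.330 × 10^5 m
D_f = 1.34 × 1.330 × 10^5 = 1.782 × 10^5 m
     = 178.2 km

D_f ≈ 178 km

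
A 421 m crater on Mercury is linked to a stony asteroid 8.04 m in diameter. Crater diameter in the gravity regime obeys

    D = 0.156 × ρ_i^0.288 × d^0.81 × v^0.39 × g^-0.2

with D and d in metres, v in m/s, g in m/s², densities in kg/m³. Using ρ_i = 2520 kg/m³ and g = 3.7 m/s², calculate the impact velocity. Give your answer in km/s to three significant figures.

Rearranging for v: v = [D / (0.156 · 2520^0.288 · 8.04^0.81 · 3.7^-0.2)]^(1/0.39).
2520^0.288 = 9.541
8.04^0.81 = 5.411
3.7^-0.2 = 0.7698
Denominator = 0.156 × 9.541 × 5.411 × 0.7698 = 6.200
D / 6.200 = 421 / 6.200 = 67.90
v = 67.90^(1/0.39) = 67.90^2.5641 = 49785 m/s

v ≈ 49.8 km/s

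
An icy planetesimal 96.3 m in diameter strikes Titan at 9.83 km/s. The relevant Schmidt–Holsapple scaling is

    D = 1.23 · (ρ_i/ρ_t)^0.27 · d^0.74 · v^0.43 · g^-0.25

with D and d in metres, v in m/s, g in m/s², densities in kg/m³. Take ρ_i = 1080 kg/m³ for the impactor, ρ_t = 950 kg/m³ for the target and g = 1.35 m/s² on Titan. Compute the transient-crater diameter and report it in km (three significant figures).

D ≈ 1.81 km

In SI units: v = 9830 m/s.
(ρ_i/ρ_t)^0.27 = (1080/950)^0.27 = 1.035
d^0.74 = 96.3^0.74 = 29.37
v^0.43 = 9830^0.43 = 52.10
g^-0.25 = 1.35^-0.25 = 0.9277
D = 1.23 × 1.035 × 29.37 × 52.10 × 0.9277 = 1807 m
   = 1.807 km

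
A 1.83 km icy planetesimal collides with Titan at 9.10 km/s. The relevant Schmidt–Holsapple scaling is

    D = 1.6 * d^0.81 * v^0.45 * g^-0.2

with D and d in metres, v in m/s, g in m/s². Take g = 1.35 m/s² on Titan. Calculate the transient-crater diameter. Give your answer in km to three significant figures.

In SI units: d = 1830 m, v = 9100 m/s.
d^0.81 = 1830^0.81 = 439.1
v^0.45 = 9100^0.45 = 60.47
g^-0.2 = 1.35^-0.2 = 0.9417
D = 1.6 × 439.1 × 60.47 × 0.9417 = 40007 m
   = 40.01 km

D ≈ 40.0 km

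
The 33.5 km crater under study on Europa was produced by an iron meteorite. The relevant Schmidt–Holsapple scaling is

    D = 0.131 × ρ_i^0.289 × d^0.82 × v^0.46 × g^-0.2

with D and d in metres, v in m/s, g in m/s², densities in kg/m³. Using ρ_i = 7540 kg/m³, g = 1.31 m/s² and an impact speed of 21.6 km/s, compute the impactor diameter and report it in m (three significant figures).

d ≈ 669 m

Rearranging for d: d = [D / (0.131 · 7540^0.289 · 21600^0.46 · 1.31^-0.2)]^(1/0.82).
D = 33500 m.
7540^0.289 = 13.20
21600^0.46 = 98.59
1.31^-0.2 = 0.9474
Denominator = 0.131 × 13.20 × 98.59 × 0.9474 = 161.5
D / 161.5 = 33500 / 161.5 = 207.4
d = 207.4^(1/0.82) = 207.4^1.2195 = 668.9 m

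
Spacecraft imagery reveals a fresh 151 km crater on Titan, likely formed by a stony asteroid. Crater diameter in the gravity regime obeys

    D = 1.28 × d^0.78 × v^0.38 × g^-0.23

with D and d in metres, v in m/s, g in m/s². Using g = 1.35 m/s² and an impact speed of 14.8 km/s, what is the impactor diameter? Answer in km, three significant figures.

Rearranging for d: d = [D / (1.28 · 14800^0.38 · 1.35^-0.23)]^(1/0.78).
D = 151000 m.
14800^0.38 = 38.43
1.35^-0.23 = 0.9333
Denominator = 1.28 × 38.43 × 0.9333 = 45.91
D / 45.91 = 151000 / 45.91 = 3289
d = 3289^(1/0.78) = 3289^1.2821 = 32302 m

d ≈ 32.3 km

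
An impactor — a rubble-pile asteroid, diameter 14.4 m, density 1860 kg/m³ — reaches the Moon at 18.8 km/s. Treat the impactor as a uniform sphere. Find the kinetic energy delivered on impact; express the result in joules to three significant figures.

E ≈ 5.14 × 10^14 J

v = 18800 m/s.
Mass m = (π/6) ρ d³ = (π/6) × 1860 × (14.4)³ = 2.908 × 10^6 kg
E = ½ m v² = 0.5 × 2.908 × 10^6 × (18800)² = 5.139 × 10^14 J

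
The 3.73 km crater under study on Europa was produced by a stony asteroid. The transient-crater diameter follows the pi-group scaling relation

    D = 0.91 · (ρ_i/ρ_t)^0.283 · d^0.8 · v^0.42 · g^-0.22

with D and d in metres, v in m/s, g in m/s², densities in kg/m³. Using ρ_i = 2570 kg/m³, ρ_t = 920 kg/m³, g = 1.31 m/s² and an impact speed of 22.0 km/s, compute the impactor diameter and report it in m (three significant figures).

Rearranging for d: d = [D / (0.91 · (2570/920)^0.283 · 22000^0.42 · 1.31^-0.22)]^(1/0.8).
D = 3730 m.
(2570/920)^0.283 = 1.337
22000^0.42 = 66.65
1.31^-0.22 = 0.9423
Denominator = 0.91 × 1.337 × 66.65 × 0.9423 = 76.41
D / 76.41 = 3730 / 76.41 = 48.82
d = 48.82^(1/0.8) = 48.82^1.25 = 129.0 m

d ≈ 129 m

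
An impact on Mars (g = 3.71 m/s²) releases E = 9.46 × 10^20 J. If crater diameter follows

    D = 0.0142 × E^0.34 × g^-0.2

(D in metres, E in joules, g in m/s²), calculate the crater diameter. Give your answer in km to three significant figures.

E^0.34 = (9.46 × 10^20)^0.34 = 1.355 × 10^7
g^-0.2 = 3.71^-0.2 = 0.7694
D = 0.0142 × 1.355 × 10^7 × 0.7694 = 1.480 × 10^5 m
   = 148.0 km

D ≈ 148 km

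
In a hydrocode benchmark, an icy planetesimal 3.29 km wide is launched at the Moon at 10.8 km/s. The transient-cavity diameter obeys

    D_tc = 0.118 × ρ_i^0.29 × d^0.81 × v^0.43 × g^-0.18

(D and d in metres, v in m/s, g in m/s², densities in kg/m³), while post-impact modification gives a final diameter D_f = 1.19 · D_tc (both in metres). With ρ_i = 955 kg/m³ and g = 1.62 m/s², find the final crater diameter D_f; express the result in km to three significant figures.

D_f ≈ 36.1 km

In SI: d = 3290 m, v = 10800 m/s.
ρ_i^0.29 = 955^0.29 = 7.315
d^0.81 = 3290^0.81 = 706.2
v^0.43 = 10800^0.43 = 54.25
g^-0.18 = 1.62^-0.18 = 0.9168
D_tc = 0.118 × 7.315 × 706.2 × 54.25 × 0.9168 = 30320 m
D_f = 1.19 × 30320 = 36081 m
     = 36.08 km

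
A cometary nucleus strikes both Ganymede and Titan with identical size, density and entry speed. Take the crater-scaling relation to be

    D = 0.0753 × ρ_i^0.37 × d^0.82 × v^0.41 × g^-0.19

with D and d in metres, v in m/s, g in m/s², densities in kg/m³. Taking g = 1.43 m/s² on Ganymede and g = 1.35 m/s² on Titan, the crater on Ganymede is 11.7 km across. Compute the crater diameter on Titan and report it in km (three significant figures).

D ≈ 11.8 km

All impactor-dependent factors cancel in the ratio, leaving D_Titan/D_Ganymede = (g_Titan/g_Ganymede)^-0.19.
(1.35/1.43)^-0.19 = 0.9441^-0.19 = 1.011
D_Titan = 1.011 × 11.7 km = 11.8 km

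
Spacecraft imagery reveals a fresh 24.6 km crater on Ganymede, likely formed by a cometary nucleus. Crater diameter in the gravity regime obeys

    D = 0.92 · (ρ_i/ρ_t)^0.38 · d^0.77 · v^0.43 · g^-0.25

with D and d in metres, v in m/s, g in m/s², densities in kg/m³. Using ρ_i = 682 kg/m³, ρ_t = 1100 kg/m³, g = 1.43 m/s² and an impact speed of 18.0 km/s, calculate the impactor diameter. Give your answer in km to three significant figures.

d ≈ 3.36 km

Rearranging for d: d = [D / (0.92 · (682/1100)^0.38 · 18000^0.43 · 1.43^-0.25)]^(1/0.77).
D = 24600 m.
(682/1100)^0.38 = 0.8339
18000^0.43 = 67.57
1.43^-0.25 = 0.9145
Denominator = 0.92 × 0.8339 × 67.57 × 0.9145 = 47.41
D / 47.41 = 24600 / 47.41 = 518.9
d = 518.9^(1/0.77) = 518.9^1.2987 = 3358 m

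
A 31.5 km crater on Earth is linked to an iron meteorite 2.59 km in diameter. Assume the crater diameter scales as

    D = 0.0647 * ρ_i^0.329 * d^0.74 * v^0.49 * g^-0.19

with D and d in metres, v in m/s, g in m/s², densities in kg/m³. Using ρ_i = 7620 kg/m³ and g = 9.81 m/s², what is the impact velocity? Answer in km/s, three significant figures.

v ≈ 17.0 km/s

Rearranging for v: v = [D / (0.0647 · 7620^0.329 · 2590^0.74 · 9.81^-0.19)]^(1/0.49).
D = 31500 m.
7620^0.329 = 18.93
2590^0.74 = 335.6
9.81^-0.19 = 0.6480
Denominator = 0.0647 × 18.93 × 335.6 × 0.6480 = 266.3
D / 266.3 = 31500 / 266.3 = 118.3
v = 118.3^(1/0.49) = 118.3^2.0408 = 17004 m/s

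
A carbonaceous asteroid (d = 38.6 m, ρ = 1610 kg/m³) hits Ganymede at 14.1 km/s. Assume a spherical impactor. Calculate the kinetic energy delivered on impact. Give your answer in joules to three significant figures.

v = 14100 m/s.
Mass m = (π/6) ρ d³ = (π/6) × 1610 × (38.6)³ = 4.848 × 10^7 kg
E = ½ m v² = 0.5 × 4.848 × 10^7 × (14100)² = 4.819 × 10^15 J

E ≈ 4.82 × 10^15 J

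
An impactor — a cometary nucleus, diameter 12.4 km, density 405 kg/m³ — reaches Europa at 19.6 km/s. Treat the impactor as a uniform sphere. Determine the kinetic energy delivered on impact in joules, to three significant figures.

d = 12400 m; v = 19600 m/s.
Mass m = (π/6) ρ d³ = (π/6) × 405 × (12400)³ = 4.043 × 10^14 kg
E = ½ m v² = 0.5 × 4.043 × 10^14 × (19600)² = 7.766 × 10^22 J

E ≈ 7.77 × 10^22 J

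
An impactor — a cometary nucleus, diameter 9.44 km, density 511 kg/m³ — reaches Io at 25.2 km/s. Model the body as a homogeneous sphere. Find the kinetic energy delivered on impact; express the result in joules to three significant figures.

E ≈ 7.15 × 10^22 J

d = 9440 m; v = 25200 m/s.
Mass m = (π/6) ρ d³ = (π/6) × 511 × (9440)³ = 2.251 × 10^14 kg
E = ½ m v² = 0.5 × 2.251 × 10^14 × (25200)² = 7.147 × 10^22 J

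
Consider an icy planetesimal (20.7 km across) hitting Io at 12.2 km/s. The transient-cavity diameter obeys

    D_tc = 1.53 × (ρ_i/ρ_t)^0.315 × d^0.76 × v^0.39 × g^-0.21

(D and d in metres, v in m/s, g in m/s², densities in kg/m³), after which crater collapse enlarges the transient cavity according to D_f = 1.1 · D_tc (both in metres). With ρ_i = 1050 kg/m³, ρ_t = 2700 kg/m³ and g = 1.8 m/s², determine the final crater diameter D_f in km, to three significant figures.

In SI: d = 20700 m, v = 12200 m/s.
(ρ_i/ρ_t)^0.315 = (1050/2700)^0.315 = 0.7427
d^0.76 = 20700^0.76 = 1906
v^0.39 = 12200^0.39 = 39.24
g^-0.21 = 1.8^-0.21 = 0.8839
D_tc = 1.53 × 0.7427 × 1906 × 39.24 × 0.8839 = 75120 m
D_f = 1.1 × 75120 = 82632 m
     = 82.63 km

D_f ≈ 82.6 km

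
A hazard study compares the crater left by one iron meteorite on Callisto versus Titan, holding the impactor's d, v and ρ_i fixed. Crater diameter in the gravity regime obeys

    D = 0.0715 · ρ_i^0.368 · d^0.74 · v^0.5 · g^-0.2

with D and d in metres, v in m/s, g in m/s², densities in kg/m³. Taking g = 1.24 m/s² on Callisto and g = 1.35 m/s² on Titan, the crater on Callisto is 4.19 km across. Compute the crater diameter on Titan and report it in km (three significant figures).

All impactor-dependent factors cancel in the ratio, leaving D_Titan/D_Callisto = (g_Titan/g_Callisto)^-0.2.
(1.35/1.24)^-0.2 = 1.089^-0.2 = 0.9831
D_Titan = 0.9831 × 4.19 km = 4.12 km

D ≈ 4.12 km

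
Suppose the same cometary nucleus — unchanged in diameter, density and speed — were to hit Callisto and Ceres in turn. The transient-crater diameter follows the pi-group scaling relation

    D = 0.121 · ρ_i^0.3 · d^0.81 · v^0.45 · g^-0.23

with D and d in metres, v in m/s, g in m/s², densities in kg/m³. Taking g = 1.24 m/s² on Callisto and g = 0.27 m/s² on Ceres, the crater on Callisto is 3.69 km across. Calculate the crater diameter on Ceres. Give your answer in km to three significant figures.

All impactor-dependent factors cancel in the ratio, leaving D_Ceres/D_Callisto = (g_Ceres/g_Callisto)^-0.23.
(0.27/1.24)^-0.23 = 0.2177^-0.23 = 1.420
D_Ceres = 1.420 × 3.69 km = 5.24 km

D ≈ 5.24 km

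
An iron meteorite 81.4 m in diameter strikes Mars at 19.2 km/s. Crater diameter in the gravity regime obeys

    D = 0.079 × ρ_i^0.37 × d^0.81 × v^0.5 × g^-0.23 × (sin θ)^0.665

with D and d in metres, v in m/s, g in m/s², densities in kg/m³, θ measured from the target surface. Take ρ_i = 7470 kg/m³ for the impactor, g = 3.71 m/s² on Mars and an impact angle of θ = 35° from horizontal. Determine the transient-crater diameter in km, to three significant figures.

In SI units: v = 19200 m/s.
ρ_i^0.37 = 7470^0.37 = 27.11
d^0.81 = 81.4^0.81 = 35.29
v^0.5 = 19200^0.5 = 138.6
g^-0.23 = 3.71^-0.23 = 0.7397
(sin 35°)^0.665 = 0.5736^0.665 = 0.6910
D = 0.079 × 27.11 × 35.29 × 138.6 × 0.7397 × 0.6910 = 5354 m
   = 5.354 km

D ≈ 5.35 km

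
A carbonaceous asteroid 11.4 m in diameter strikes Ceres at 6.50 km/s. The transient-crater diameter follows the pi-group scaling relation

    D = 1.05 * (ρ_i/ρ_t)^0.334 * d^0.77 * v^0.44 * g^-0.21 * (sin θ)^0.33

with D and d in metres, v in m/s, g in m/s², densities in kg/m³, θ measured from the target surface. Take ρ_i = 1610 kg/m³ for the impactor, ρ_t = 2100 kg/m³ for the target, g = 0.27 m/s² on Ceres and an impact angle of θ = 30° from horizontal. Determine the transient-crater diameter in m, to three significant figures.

D ≈ 312 m

In SI units: v = 6500 m/s.
(ρ_i/ρ_t)^0.334 = (1610/2100)^0.334 = 0.9151
d^0.77 = 11.4^0.77 = 6.514
v^0.44 = 6500^0.44 = 47.61
g^-0.21 = 0.27^-0.21 = 1.316
(sin 30°)^0.33 = 0.5000^0.33 = 0.7955
D = 1.05 × 0.9151 × 6.514 × 47.61 × 1.316 × 0.7955 = 312.0 m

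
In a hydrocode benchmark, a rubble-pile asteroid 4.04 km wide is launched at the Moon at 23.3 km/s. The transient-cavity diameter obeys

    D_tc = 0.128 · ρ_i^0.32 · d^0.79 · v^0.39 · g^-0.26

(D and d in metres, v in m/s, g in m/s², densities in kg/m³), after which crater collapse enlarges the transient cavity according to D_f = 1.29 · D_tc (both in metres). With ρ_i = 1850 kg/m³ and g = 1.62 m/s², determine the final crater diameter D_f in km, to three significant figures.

D_f ≈ 57.7 km

In SI: d = 4040 m, v = 23300 m/s.
ρ_i^0.32 = 1850^0.32 = 11.10
d^0.79 = 4040^0.79 = 706.4
v^0.39 = 23300^0.39 = 50.50
g^-0.26 = 1.62^-0.26 = 0.8821
D_tc = 0.128 × 11.10 × 706.4 × 50.50 × 0.8821 = 44710 m
D_f = 1.29 × 44710 = 57676 m
     = 57.68 km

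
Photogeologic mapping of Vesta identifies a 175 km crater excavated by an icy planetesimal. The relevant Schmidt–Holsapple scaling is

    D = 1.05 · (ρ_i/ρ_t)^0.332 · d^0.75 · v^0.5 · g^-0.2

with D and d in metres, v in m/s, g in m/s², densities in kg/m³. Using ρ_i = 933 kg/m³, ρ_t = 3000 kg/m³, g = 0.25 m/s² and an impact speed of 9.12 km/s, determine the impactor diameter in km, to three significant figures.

d ≈ 24.3 km

Rearranging for d: d = [D / (1.05 · (933/3000)^0.332 · 9120^0.5 · 0.25^-0.2)]^(1/0.75).
D = 175000 m.
(933/3000)^0.332 = 0.6786
9120^0.5 = 95.50
0.25^-0.2 = 1.320
Denominator = 1.05 × 0.6786 × 95.50 × 1.320 = 89.82
D / 89.82 = 175000 / 89.82 = 1948
d = 1948^(1/0.75) = 1948^1.3333 = 24323 m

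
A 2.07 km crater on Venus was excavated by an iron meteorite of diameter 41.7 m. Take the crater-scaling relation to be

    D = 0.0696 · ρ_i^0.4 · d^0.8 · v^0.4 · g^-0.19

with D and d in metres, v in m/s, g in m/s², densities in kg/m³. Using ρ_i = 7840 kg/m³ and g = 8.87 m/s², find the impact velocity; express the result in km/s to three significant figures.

Rearranging for v: v = [D / (0.0696 · 7840^0.4 · 41.7^0.8 · 8.87^-0.19)]^(1/0.4).
D = 2070 m.
7840^0.4 = 36.12
41.7^0.8 = 19.77
8.87^-0.19 = 0.6605
Denominator = 0.0696 × 36.12 × 19.77 × 0.6605 = 32.83
D / 32.83 = 2070 / 32.83 = 63.05
v = 63.05^(1/0.4) = 63.05^2.5 = 31566 m/s

v ≈ 31.6 km/s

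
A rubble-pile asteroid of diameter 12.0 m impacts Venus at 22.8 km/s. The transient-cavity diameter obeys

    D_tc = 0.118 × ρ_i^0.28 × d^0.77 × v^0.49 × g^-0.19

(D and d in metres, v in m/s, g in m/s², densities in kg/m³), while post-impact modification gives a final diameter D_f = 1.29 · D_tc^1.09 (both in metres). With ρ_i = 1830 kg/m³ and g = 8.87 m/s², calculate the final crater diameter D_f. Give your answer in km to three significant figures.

D_f ≈ 1.35 km

v = 22800 m/s.
ρ_i^0.28 = 1830^0.28 = 8.194
d^0.77 = 12^0.77 = 6.776
v^0.49 = 22800^0.49 = 136.6
g^-0.19 = 8.87^-0.19 = 0.6605
D_tc = 0.118 × 8.194 × 6.776 × 136.6 × 0.6605 = 591.1 m
D_f = 1.29 × (591.1)^1.09 = 1354 m
     = 1.354 km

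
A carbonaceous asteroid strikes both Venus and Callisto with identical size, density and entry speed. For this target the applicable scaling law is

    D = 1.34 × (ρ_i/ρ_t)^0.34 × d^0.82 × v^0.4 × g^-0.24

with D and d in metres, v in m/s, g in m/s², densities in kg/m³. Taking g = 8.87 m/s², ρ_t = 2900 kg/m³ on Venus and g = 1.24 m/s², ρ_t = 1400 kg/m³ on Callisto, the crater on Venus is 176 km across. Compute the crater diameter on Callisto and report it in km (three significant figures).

The impactor-only factors (d, v, ρ_i) cancel in the ratio, leaving D_Callisto/D_Venus = (g_Callisto/g_Venus)^-0.24 · (ρ_t,Venus/ρ_t,Callisto)^0.34.
(1.24/8.87)^-0.24 = 0.1398^-0.24 = 1.604
(2900/1400)^0.34 = 2.071^0.34 = 1.281
Ratio = 1.604 × 1.281 = 2.055
D_Callisto = 2.055 × 176 km = 362 km

D ≈ 362 km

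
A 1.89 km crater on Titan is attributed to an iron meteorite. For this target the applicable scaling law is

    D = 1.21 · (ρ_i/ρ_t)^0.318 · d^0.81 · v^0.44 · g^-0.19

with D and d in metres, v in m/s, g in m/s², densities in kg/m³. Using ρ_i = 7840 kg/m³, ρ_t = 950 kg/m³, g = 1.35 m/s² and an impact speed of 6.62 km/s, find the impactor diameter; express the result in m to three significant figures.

Rearranging for d: d = [D / (1.21 · (7840/950)^0.318 · 6620^0.44 · 1.35^-0.19)]^(1/0.81).
D = 1890 m.
(7840/950)^0.318 = 1.956
6620^0.44 = 47.99
1.35^-0.19 = 0.9446
Denominator = 1.21 × 1.956 × 47.99 × 0.9446 = 107.3
D / 107.3 = 1890 / 107.3 = 17.61
d = 17.61^(1/0.81) = 17.61^1.2346 = 34.52 m

d ≈ 34.5 m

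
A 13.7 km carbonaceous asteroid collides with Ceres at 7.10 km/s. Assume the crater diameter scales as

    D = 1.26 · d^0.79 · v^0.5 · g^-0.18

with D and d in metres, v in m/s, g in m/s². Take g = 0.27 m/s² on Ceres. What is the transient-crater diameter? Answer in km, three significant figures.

In SI units: d = 13700 m, v = 7100 m/s.
d^0.79 = 13700^0.79 = 1854
v^0.5 = 7100^0.5 = 84.26
g^-0.18 = 0.27^-0.18 = 1.266
D = 1.26 × 1854 × 84.26 × 1.266 = 2.492 × 10^5 m
   = 249.2 km

D ≈ 249 km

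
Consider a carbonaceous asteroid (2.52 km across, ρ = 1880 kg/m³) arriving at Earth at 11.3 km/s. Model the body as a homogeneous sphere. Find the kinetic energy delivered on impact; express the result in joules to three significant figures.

d = 2520 m; v = 11300 m/s.
Mass m = (π/6) ρ d³ = (π/6) × 1880 × (2520)³ = 1.575 × 10^13 kg
E = ½ m v² = 0.5 × 1.575 × 10^13 × (11300)² = 1.006 × 10^21 J

E ≈ 1.01 × 10^21 J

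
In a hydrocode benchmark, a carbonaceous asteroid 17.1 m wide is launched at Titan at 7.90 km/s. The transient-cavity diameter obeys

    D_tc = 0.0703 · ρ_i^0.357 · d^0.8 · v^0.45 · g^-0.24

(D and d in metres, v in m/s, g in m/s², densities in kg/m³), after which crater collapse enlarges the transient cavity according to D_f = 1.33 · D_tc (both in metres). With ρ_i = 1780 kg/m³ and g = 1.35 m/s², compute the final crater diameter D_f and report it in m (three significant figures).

D_f ≈ 692 m

v = 7900 m/s.
ρ_i^0.357 = 1780^0.357 = 14.47
d^0.8 = 17.1^0.8 = 9.692
v^0.45 = 7900^0.45 = 56.75
g^-0.24 = 1.35^-0.24 = 0.9305
D_tc = 0.0703 × 14.47 × 9.692 × 56.75 × 0.9305 = 520.6 m
D_f = 1.33 × 520.6 = 692.4 m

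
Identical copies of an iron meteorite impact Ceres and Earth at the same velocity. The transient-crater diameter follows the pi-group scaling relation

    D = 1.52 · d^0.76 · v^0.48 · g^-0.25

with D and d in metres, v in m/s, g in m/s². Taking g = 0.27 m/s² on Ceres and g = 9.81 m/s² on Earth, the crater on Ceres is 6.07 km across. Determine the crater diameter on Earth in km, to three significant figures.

All impactor-dependent factors cancel in the ratio, leaving D_Earth/D_Ceres = (g_Earth/g_Ceres)^-0.25.
(9.81/0.27)^-0.25 = 36.33^-0.25 = 0.4073
D_Earth = 0.4073 × 6.07 km = 2.47 km

D ≈ 2.47 km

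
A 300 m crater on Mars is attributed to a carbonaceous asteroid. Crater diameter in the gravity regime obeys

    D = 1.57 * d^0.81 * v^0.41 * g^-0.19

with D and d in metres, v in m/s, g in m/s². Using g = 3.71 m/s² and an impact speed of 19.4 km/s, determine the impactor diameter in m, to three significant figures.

d ≈ 6.02 m

Rearranging for d: d = [D / (1.57 · 19400^0.41 · 3.71^-0.19)]^(1/0.81).
19400^0.41 = 57.28
3.71^-0.19 = 0.7795
Denominator = 1.57 × 57.28 × 0.7795 = 70.10
D / 70.10 = 300 / 70.10 = 4.280
d = 4.280^(1/0.81) = 4.280^1.2346 = 6.020 m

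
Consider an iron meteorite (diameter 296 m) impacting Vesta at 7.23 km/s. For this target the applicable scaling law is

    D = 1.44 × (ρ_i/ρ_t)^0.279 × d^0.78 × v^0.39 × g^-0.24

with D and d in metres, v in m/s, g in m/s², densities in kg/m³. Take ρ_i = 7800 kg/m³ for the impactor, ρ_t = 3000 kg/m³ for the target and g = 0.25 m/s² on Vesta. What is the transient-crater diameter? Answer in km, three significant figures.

In SI units: v = 7230 m/s.
(ρ_i/ρ_t)^0.279 = (7800/3000)^0.279 = 1.306
d^0.78 = 296^0.78 = 84.65
v^0.39 = 7230^0.39 = 31.99
g^-0.24 = 0.25^-0.24 = 1.395
D = 1.44 × 1.306 × 84.65 × 31.99 × 1.395 = 7104 m
   = 7.104 km

D ≈ 7.10 km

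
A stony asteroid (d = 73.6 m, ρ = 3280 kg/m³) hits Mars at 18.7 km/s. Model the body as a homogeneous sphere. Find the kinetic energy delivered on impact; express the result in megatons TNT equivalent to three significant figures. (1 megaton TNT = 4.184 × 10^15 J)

E ≈ 28.6 Mt TNT

v = 18700 m/s.
Mass m = (π/6) ρ d³ = (π/6) × 3280 × (73.6)³ = 6.847 × 10^8 kg
E = ½ m v² = 0.5 × 6.847 × 10^8 × (18700)² = 1.197 × 10^17 J
   = 1.197 × 10^17 / 4.184×10^15 = 28.61 Mt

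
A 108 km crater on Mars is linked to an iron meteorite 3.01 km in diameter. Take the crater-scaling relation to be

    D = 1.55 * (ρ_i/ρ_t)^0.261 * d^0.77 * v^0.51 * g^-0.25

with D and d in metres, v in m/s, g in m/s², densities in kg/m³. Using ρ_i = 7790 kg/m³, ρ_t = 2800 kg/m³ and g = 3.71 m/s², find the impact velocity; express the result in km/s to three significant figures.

v ≈ 19.8 km/s

Rearranging for v: v = [D / (1.55 · (7790/2800)^0.261 · 3010^0.77 · 3.71^-0.25)]^(1/0.51).
D = 108000 m.
(7790/2800)^0.261 = 1.306
3010^0.77 = 477.0
3.71^-0.25 = 0.7205
Denominator = 1.55 × 1.306 × 477.0 × 0.7205 = 695.7
D / 695.7 = 108000 / 695.7 = 155.2
v = 155.2^(1/0.51) = 155.2^1.9608 = 19765 m/s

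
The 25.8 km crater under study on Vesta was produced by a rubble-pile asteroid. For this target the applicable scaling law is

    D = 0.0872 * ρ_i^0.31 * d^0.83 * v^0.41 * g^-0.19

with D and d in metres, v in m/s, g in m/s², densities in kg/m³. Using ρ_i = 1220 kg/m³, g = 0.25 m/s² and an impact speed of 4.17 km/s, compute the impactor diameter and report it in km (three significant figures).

d ≈ 3.26 km

Rearranging for d: d = [D / (0.0872 · 1220^0.31 · 4170^0.41 · 0.25^-0.19)]^(1/0.83).
D = 25800 m.
1220^0.31 = 9.053
4170^0.41 = 30.50
0.25^-0.19 = 1.301
Denominator = 0.0872 × 9.053 × 30.50 × 1.301 = 31.32
D / 31.32 = 25800 / 31.32 = 823.8
d = 823.8^(1/0.83) = 823.8^1.2048 = 3258 m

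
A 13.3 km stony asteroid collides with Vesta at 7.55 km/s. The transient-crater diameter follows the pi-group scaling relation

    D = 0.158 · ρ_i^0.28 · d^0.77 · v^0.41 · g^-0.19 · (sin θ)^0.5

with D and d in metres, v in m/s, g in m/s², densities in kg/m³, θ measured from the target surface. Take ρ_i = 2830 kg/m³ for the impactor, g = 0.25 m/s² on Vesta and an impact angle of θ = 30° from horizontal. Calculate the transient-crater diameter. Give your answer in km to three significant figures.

In SI units: d = 13300 m, v = 7550 m/s.
ρ_i^0.28 = 2830^0.28 = 9.258
d^0.77 = 13300^0.77 = 1497
v^0.41 = 7550^0.41 = 38.90
g^-0.19 = 0.25^-0.19 = 1.301
(sin 30°)^0.5 = 0.5000^0.5 = 0.7071
D = 0.158 × 9.258 × 1497 × 38.90 × 1.301 × 0.7071 = 78362 m
   = 78.36 km

D ≈ 78.4 km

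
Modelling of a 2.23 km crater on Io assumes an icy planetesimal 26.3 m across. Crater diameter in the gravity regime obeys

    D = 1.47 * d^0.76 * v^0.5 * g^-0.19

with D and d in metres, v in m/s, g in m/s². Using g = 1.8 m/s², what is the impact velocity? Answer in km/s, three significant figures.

Rearranging for v: v = [D / (1.47 · 26.3^0.76 · 1.8^-0.19)]^(1/0.5).
D = 2230 m.
26.3^0.76 = 12.00
1.8^-0.19 = 0.8943
Denominator = 1.47 × 12.00 × 0.8943 = 15.78
D / 15.78 = 2230 / 15.78 = 141.3
v = 141.3^(1/0.5) = 141.3^2 = 19966 m/s

v ≈ 20.0 km/s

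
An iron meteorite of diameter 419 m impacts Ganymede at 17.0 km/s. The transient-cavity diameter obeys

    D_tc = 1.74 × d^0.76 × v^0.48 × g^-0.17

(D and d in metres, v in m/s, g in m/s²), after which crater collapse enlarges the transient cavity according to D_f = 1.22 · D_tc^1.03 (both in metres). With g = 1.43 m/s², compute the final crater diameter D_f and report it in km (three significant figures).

D_f ≈ 28.3 km

v = 17000 m/s.
d^0.76 = 419^0.76 = 98.37
v^0.48 = 17000^0.48 = 107.3
g^-0.17 = 1.43^-0.17 = 0.9410
D_tc = 1.74 × 98.37 × 107.3 × 0.9410 = 17280 m
D_f = 1.22 × (17280)^1.03 = 28251 m
     = 28.25 km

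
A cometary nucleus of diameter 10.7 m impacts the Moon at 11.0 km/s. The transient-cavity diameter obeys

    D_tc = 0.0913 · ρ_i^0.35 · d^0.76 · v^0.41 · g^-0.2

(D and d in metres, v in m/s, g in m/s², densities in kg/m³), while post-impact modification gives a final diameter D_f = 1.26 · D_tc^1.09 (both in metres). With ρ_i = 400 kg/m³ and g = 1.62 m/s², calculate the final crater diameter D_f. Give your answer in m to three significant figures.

D_f ≈ 374 m

v = 11000 m/s.
ρ_i^0.35 = 400^0.35 = 8.142
d^0.76 = 10.7^0.76 = 6.058
v^0.41 = 11000^0.41 = 45.39
g^-0.2 = 1.62^-0.2 = 0.9080
D_tc = 0.0913 × 8.142 × 6.058 × 45.39 × 0.9080 = 185.6 m
D_f = 1.26 × (185.6)^1.09 = 374.2 m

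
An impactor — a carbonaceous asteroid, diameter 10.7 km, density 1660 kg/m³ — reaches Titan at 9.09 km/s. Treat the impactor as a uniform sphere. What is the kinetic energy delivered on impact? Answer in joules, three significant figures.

d = 10700 m; v = 9090 m/s.
Mass m = (π/6) ρ d³ = (π/6) × 1660 × (10700)³ = 1.065 × 10^15 kg
E = ½ m v² = 0.5 × 1.065 × 10^15 × (9090)² = 4.400 × 10^22 J

E ≈ 4.40 × 10^22 J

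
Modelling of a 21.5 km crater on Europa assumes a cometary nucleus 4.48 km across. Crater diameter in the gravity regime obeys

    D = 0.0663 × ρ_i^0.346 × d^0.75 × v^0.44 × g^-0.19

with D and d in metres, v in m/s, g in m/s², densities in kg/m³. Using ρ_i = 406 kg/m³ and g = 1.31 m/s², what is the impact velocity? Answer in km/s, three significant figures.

v ≈ 20.0 km/s

Rearranging for v: v = [D / (0.0663 · 406^0.346 · 4480^0.75 · 1.31^-0.19)]^(1/0.44).
D = 21500 m.
406^0.346 = 7.990
4480^0.75 = 547.6
1.31^-0.19 = 0.9500
Denominator = 0.0663 × 7.990 × 547.6 × 0.9500 = 275.6
D / 275.6 = 21500 / 275.6 = 78.01
v = 78.01^(1/0.44) = 78.01^2.2727 = 19966 m/s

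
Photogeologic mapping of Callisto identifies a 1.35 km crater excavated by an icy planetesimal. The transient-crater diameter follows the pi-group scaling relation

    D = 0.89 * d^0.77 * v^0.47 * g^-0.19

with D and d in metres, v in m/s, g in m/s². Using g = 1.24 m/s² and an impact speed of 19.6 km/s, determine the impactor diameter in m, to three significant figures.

Rearranging for d: d = [D / (0.89 · 19600^0.47 · 1.24^-0.19)]^(1/0.77).
D = 1350 m.
19600^0.47 = 104.1
1.24^-0.19 = 0.9600
Denominator = 0.89 × 104.1 × 0.9600 = 88.94
D / 88.94 = 1350 / 88.94 = 15.18
d = 15.18^(1/0.77) = 15.18^1.2987 = 34.21 m

d ≈ 34.2 m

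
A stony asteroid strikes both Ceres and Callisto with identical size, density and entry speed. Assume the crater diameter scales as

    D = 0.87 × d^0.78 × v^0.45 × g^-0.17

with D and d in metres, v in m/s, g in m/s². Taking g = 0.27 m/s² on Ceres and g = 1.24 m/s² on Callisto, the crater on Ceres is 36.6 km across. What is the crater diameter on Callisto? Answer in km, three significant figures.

D ≈ 28.2 km

All impactor-dependent factors cancel in the ratio, leaving D_Callisto/D_Ceres = (g_Callisto/g_Ceres)^-0.17.
(1.24/0.27)^-0.17 = 4.593^-0.17 = 0.7717
D_Callisto = 0.7717 × 36.6 km = 28.2 km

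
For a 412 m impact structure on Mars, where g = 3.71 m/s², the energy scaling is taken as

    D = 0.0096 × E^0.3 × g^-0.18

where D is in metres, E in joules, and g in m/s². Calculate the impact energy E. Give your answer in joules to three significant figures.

E ≈ 6.08 × 10^15 J

Rearranging: E = [D / (0.0096 · g^-0.18)]^(1/0.3).
g^-0.18 = 3.71^-0.18 = 0.7898
D / (0.0096 × 0.7898) = 412 / (7.582 × 10^-3) = 5.434 × 10^4
E = (5.434 × 10^4)^3.3333 = 6.075 × 10^15 J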